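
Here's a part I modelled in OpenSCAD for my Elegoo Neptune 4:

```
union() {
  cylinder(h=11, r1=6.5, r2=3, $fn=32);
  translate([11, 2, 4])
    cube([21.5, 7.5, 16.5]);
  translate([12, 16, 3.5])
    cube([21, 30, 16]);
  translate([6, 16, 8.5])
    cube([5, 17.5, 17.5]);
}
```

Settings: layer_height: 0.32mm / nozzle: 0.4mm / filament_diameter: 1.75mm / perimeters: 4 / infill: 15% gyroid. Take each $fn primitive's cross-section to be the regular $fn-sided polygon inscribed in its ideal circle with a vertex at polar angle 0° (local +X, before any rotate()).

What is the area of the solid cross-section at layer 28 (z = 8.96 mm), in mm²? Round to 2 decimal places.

At z = 8.96 mm: the cone (r1=6.5→r2=3) has section circumradius 3.649 here — a regular 32-gon (area = (32/2)·3.649²·sin(360°/32) = 41.56 mm²); the 21.5×7.5 cube at (11, 2) contributes its full rectangle (area 161.25 mm²); the cube at (12, 16) is present — its section is the full 21×30 rectangle (area 630.00 mm²); the 5×17.5 cube at (6, 16) contributes its full rectangle (area 87.50 mm²); Combining (union): the 4 present regions are separate (no shared area or edge), so areas and boundary lengths simply add and each stays a separate island — area = 920.31 mm². Overall, the cross-section has 4 separate islands. Net area = 920.31 mm².

920.31 mm²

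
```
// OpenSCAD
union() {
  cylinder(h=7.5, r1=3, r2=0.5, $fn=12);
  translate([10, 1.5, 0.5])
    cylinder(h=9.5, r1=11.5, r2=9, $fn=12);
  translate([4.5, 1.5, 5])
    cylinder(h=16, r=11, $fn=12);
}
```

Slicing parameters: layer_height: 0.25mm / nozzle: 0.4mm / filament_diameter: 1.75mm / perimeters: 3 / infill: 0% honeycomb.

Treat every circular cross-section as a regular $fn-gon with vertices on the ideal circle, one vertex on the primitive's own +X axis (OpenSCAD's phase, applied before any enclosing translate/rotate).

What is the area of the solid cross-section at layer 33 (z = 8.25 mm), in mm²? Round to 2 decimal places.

At z = 8.25 mm: the cone does not reach this height (z outside [0, 7.5]); the cone at (10, 1.5) contributes a regular 12-gon of circumradius 9.461 (interpolated between r1=11.5 and r2=9 at t=0.816) (area = (12/2)·9.461²·sin(360°/12) = 268.50 mm²); the r=11 cylinder at (4.5, 1.5) contributes a regular 12-gon of circumradius 11 (area = (12/2)·11.000²·sin(360°/12) = 363.00 mm²); Taking the union: the regions partially overlap — summed areas 631.50 mm² minus the doubly-counted overlap 202.85 mm² gives 428.65 mm² — area = 428.65 mm². Overall, the cross-section is a single solid region. Net area = 428.65 mm².

428.65 mm²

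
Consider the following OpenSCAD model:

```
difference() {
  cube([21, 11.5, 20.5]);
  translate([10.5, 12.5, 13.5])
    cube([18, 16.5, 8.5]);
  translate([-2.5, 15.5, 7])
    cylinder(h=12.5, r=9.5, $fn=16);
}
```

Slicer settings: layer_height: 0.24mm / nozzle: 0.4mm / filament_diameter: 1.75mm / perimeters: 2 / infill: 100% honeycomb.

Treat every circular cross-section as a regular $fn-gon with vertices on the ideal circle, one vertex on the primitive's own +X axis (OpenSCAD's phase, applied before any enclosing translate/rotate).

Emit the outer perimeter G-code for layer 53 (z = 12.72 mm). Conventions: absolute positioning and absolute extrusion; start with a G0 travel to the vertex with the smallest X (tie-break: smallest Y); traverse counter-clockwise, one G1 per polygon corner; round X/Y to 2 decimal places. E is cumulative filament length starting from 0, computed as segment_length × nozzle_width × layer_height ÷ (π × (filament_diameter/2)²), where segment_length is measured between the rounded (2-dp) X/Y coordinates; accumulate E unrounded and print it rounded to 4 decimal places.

G0 X0.00 Y0.00 Z12.72
G1 X21.00 Y0.00 E0.8382
G1 X21.00 Y11.50 E1.2971
G1 X6.03 Y11.50 E1.8946
G1 X4.22 Y8.78 E2.0250
G1 X1.14 Y6.72 E2.1729
G1 X0.00 Y6.50 E2.2193
G1 X0.00 Y0.00 E2.4787

At z = 12.72 mm: the cube is present — its section is the full 21×11.5 rectangle; the cube at (10.5, 12.5) is absent (z outside [13.5, 22]); the r=9.5 cylinder at (-2.5, 15.5) contributes a regular 16-gon of circumradius 9.5; Subtracting the remaining from the first: starting from the 21×11.5 cube, the r=9.5 cylinder at (-2.5, 15.5) partially overlaps it — only the 19.57 mm² overlap (of its 276.30 mm²) is removed, clipping the outline — 1 connected region. The outline is a single polygon with 7 vertices. Extrusion per mm of travel: 0.4 × 0.24 / (π × 0.875²) = 0.039912. Accumulating E over each segment gives final E = 2.4787.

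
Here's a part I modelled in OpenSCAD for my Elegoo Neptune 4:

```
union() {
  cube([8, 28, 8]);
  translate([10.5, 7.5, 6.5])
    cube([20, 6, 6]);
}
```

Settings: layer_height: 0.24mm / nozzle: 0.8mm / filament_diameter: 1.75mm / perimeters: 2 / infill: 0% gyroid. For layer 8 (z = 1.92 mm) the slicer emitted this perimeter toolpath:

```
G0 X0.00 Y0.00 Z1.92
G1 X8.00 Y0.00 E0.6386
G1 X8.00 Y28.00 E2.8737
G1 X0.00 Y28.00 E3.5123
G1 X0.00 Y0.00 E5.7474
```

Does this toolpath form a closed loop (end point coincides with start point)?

yes

Start point (G0): (0.00, 0.00). End point (last G1): the path returns to the start — closed.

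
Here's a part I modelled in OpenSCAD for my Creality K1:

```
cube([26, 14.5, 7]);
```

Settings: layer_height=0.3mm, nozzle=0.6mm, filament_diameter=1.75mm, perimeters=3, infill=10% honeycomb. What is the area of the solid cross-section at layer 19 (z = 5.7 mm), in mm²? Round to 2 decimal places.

At z = 5.7 mm: the cube (footprint 26×14.5) is included at this height (area 377.00 mm²). Overall, the cross-section is a single solid region. Net area = 377.00 mm².

377.00 mm²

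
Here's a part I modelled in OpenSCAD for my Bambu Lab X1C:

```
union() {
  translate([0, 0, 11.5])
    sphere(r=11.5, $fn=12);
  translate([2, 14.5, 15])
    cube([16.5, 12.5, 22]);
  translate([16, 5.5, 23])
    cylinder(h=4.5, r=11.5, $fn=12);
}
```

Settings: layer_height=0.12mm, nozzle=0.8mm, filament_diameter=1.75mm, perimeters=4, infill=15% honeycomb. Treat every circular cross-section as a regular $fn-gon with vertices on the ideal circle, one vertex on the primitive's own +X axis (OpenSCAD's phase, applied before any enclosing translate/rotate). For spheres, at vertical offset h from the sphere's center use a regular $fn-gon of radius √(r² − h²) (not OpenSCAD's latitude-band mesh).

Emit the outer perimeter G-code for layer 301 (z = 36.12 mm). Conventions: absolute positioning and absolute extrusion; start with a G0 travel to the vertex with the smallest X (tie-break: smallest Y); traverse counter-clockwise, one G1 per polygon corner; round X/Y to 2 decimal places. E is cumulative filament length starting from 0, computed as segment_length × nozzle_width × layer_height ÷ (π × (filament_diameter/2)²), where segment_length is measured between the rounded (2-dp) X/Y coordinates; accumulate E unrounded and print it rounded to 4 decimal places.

At z = 36.12 mm: the sphere does not reach this height (|z−center|=24.620 > r=11.5); the 16.5×12.5 cube at (2, 14.5) contributes its full rectangle; the cylinder at (16, 5.5) is not intersected at this z (z outside [23, 27.5]); Combining (union): only the 16.5×12.5 cube at (2, 14.5) is present, so the union is just that shape — 1 connected region. The outline is a single polygon with 4 vertices. Extrusion per mm of travel: 0.8 × 0.12 / (π × 0.875²) = 0.039912. Accumulating E over each segment gives final E = 2.3149.

G0 X2.00 Y14.50 Z36.12
G1 X18.50 Y14.50 E0.6586
G1 X18.50 Y27.00 E1.1575
G1 X2.00 Y27.00 E1.8160
G1 X2.00 Y14.50 E2.3149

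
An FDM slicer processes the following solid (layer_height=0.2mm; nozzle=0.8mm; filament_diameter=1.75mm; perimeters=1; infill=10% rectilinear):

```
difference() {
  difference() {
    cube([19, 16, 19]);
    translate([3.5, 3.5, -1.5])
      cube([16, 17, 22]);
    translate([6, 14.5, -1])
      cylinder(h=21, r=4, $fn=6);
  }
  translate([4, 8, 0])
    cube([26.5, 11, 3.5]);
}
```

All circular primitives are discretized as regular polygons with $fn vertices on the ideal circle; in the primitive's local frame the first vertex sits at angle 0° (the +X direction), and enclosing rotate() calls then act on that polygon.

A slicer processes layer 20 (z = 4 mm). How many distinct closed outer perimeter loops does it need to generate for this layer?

1

At z = 4 mm: the cube (footprint 19×16) is included at this height; the cube at (3.5, 3.5) is present — its section is the full 16×17 rectangle; the cylinder at (6, 14.5): section is a regular 6-gon, circumradius r=4; Taking the first minus the rest: starting from the 19×16 cube, the 16×17 cube at (3.5, 3.5) partially overlaps it — only the 193.75 mm² overlap (of its 272.00 mm²) is removed, clipping the outline; the r=4 cylinder at (6, 14.5) partially overlaps it — only the 3.55 mm² overlap (of its 41.57 mm²) is removed, clipping the outline — 1 connected region; the cube at (4, 8) does not reach this height (z outside [0, 3.5]); Subtracting the remaining from the first: none of the subtracted shapes is present at this height, so that combined region is unchanged — 1 connected region. The result has 1 disconnected region.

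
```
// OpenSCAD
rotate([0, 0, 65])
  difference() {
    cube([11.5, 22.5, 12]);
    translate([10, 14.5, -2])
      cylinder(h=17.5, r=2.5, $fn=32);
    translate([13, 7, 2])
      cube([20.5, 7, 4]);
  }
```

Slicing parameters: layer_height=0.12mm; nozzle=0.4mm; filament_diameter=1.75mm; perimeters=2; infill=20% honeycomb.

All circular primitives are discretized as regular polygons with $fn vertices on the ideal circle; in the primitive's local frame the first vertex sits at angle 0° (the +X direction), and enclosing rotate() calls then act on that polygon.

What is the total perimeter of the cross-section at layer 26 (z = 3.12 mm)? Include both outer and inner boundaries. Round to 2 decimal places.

At z = 3.12 mm: the cube (footprint 11.5×22.5) is included at this height (perimeter 68.00 mm); the cylinder at (10, 14.5): section is a regular 32-gon, circumradius r=2.5 (perimeter = 2·32·2.500·sin(180°/32) = 15.68 mm); the cube at (13, 7) is present — its section is the full 20.5×7 rectangle (perimeter 55.00 mm); Taking the first minus the rest: starting from the 11.5×22.5 cube, the r=2.5 cylinder at (10, 14.5) partially overlaps it — only the 16.75 mm² overlap (of its 19.51 mm²) is removed, clipping the outline; the 20.5×7 cube at (13, 7) misses the remaining region (no effect) — boundary = 75.09 mm; (whole slice rotated 65° about Z — lengths, areas and connectivity unchanged). Overall, the cross-section is a single solid region. Total boundary length (outer) = 75.09 mm.

75.09 mm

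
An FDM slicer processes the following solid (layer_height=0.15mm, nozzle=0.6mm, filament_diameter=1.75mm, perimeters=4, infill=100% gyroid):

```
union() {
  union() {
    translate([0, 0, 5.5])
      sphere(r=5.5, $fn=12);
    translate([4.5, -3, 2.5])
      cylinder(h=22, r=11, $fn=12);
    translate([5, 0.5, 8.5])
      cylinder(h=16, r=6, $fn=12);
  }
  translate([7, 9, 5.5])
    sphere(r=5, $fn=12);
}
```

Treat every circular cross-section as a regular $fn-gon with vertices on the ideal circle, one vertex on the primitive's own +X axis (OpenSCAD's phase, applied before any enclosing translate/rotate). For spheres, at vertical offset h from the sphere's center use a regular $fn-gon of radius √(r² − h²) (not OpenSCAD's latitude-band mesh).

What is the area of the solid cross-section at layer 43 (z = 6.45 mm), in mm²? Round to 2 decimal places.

415.83 mm²

At z = 6.45 mm: the r=5.5 sphere slices to a regular 12-gon of circumradius 5.417 (√(r²−h²) with h=0.95 from center) (area = (12/2)·5.417²·sin(360°/12) = 88.04 mm²); the r=11 cylinder at (4.5, -3) gives a regular 12-gon of circumradius 11 (constant along its height) (area = (12/2)·11.000²·sin(360°/12) = 363.00 mm²); the cylinder at (5, 0.5) is absent (z outside [8.5, 24.5]); Taking the union: the r=5.5 sphere lies entirely inside the r=11 cylinder at (4.5, -3), so the union is just the r=11 cylinder at (4.5, -3) — area = 363.00 mm²; the sphere at (7, 9): section is a regular 12-gon, circumradius = √(r²−h²) = √(5²−0.95²) = 4.909 (area = (12/2)·4.909²·sin(360°/12) = 72.29 mm²); Combining (union): the regions partially overlap — summed areas 435.29 mm² minus the doubly-counted overlap 19.46 mm² gives 415.83 mm² — area = 415.83 mm². Overall, the cross-section is a single solid region. Net area = 415.83 mm².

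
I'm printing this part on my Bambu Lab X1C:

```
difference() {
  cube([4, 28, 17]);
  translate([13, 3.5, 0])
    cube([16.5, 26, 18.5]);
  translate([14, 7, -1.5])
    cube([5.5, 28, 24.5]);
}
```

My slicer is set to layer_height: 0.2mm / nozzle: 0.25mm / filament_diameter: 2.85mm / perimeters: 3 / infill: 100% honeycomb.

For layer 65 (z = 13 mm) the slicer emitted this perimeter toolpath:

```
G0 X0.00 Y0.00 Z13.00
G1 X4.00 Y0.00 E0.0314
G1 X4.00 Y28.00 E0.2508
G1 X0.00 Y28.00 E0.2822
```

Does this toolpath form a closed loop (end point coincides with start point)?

Start point (G0): (0.00, 0.00). End point (last G1): the path does not return to the start — open.

no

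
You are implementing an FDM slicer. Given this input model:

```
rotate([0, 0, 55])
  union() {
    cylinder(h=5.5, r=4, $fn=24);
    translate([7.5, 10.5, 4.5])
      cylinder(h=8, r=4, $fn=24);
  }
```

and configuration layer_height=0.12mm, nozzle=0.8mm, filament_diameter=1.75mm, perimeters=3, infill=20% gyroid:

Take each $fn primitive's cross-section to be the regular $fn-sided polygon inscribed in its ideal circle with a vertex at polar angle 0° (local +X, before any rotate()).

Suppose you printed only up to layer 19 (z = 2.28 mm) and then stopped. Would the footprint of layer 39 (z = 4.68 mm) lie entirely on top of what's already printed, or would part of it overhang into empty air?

part overhangs

Compare the two slices. At z = 2.28: the cylinder: section is a regular 24-gon, circumradius r=4 (area = (24/2)·4.000²·sin(360°/24) = 49.69 mm²); the cylinder at (7.5, 10.5) does not reach this height (z outside [4.5, 12.5]); Combining (union): only the r=4 cylinder is present, so the union is just that shape — area = 49.69 mm²; (whole slice rotated 55° about Z — lengths, areas and connectivity unchanged). At z = 4.68: the r=4 cylinder contributes a regular 24-gon of circumradius 4 (area = (24/2)·4.000²·sin(360°/24) = 49.69 mm²); the r=4 cylinder at (7.5, 10.5) contributes a regular 24-gon of circumradius 4 (area = (24/2)·4.000²·sin(360°/24) = 49.69 mm²); Combining (union): the 2 present regions are separate (no shared area or edge), so areas and boundary lengths simply add and each stays a separate island — area = 99.39 mm²; (rotated 55° about Z; rotation is an isometry so areas/perimeters/island counts are preserved). Checking containment: at z = 4.68 the cross-section extends beyond the z = 2.28 cross-section by about 49.69 mm².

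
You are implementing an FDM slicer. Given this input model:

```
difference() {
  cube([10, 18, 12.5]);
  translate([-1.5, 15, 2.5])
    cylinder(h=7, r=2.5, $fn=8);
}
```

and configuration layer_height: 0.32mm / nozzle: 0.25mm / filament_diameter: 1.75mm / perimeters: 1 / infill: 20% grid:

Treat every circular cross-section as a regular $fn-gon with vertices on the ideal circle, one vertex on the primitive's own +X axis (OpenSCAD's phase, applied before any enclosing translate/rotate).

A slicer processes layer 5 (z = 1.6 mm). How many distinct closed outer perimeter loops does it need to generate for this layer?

1

At z = 1.6 mm: the cube is present — its section is the full 10×18 rectangle; the cylinder at (-1.5, 15) is absent (z outside [2.5, 9.5]); Taking the first minus the rest: none of the subtracted shapes is present at this height, so the 10×18 cube is unchanged — 1 connected region. The result has 1 disconnected region.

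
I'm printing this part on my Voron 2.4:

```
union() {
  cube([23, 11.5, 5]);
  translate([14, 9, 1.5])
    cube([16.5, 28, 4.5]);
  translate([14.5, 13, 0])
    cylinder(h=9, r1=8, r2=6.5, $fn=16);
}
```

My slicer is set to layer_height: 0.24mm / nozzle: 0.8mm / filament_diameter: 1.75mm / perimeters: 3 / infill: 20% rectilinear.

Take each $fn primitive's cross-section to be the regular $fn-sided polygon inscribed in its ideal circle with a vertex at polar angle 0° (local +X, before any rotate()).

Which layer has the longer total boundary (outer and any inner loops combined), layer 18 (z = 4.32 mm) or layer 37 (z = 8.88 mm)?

Layer 18 (z = 4.32): the cube (footprint 23×11.5) is included at this height (perimeter 69.00 mm); the cube at (14, 9) is present — its section is the full 16.5×28 rectangle (perimeter 89.00 mm); the cone at (14.5, 13) contributes a regular 16-gon of circumradius 7.280 (interpolated between r1=8 and r2=6.5 at t=0.480) (perimeter = 2·16·7.280·sin(180°/16) = 45.45 mm); Taking the union: the regions partially overlap (shared area 137.86 mm²), so the edge portions inside another operand are dropped and the merged outline is re-measured after clipping — boundary = 132.22 mm. So its perimeter = 132.22 mm. Layer 37 (z = 8.88): the cube does not reach this height (z outside [0, 5]); the cube at (14, 9) is absent (z outside [1.5, 6]); the cone at (14.5, 13): at t=0.987 of its height the radius interpolates to r₁+(r₂−r₁)t = 6.520, giving a regular 16-gon of that circumradius (perimeter = 2·16·6.520·sin(180°/16) = 40.70 mm); Taking the union: only the cone at (14.5, 13) is present, so the union is just that shape — boundary = 40.70 mm. So its perimeter = 40.70 mm. Layer 18 is larger (132.22 vs 40.70 mm).

layer 18 (z = 4.32 mm)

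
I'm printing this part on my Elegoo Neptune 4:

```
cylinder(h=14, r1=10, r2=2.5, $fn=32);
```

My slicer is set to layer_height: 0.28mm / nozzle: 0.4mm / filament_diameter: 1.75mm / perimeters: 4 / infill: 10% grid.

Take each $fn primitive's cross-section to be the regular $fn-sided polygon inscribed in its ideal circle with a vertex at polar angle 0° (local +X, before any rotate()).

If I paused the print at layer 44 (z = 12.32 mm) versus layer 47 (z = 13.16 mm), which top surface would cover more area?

Layer 44 (z = 12.32): the cone (r1=10→r2=2.5) has section circumradius 3.400 here — a regular 32-gon (area = (32/2)·3.400²·sin(360°/32) = 36.08 mm²). So its area = 36.08 mm². Layer 47 (z = 13.16): the cone contributes a regular 32-gon of circumradius 2.950 (interpolated between r1=10 and r2=2.5 at t=0.940) (area = (32/2)·2.950²·sin(360°/32) = 27.16 mm²). So its area = 27.16 mm². Layer 44 is larger (36.08 vs 27.16 mm²).

layer 44 (z = 12.32 mm)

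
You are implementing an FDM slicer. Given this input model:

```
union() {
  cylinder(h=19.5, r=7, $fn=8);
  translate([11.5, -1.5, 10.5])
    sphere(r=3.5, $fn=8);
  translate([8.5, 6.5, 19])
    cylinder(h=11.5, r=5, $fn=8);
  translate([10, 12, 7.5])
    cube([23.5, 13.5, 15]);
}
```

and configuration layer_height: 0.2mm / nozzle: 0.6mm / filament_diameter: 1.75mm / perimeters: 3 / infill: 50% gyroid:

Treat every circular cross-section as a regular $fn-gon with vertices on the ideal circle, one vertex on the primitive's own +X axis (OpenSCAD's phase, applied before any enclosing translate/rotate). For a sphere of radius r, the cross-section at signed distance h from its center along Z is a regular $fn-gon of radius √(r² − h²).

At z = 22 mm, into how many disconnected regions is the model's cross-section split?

2

At z = 22 mm: the cylinder does not reach this height (z outside [0, 19.5]); the sphere at (11.5, -1.5) is not intersected at this z (|z−center|=11.500 > r=3.5); the r=5 cylinder at (8.5, 6.5) contributes a regular 8-gon of circumradius 5; the cube at (10, 12) (footprint 23.5×13.5) is included at this height; Combining (union): the 2 present regions are separate (no shared area or edge), so areas and boundary lengths simply add and each stays a separate island — 2 connected regions. The result has 2 disconnected regions.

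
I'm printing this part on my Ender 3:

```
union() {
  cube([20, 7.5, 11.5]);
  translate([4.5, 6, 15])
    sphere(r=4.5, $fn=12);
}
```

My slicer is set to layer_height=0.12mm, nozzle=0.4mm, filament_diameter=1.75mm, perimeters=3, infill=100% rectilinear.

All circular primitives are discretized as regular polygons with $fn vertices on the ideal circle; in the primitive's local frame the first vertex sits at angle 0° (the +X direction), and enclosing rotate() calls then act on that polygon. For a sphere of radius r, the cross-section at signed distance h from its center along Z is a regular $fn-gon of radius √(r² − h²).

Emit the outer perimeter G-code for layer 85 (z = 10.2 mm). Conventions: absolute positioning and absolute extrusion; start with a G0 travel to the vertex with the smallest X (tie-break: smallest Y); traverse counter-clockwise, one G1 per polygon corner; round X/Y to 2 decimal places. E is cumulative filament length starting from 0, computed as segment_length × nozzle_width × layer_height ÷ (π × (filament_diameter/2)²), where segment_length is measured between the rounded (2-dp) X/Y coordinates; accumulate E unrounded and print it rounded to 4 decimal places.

At z = 10.2 mm: the cube is present — its section is the full 20×7.5 rectangle; the sphere at (4.5, 6) does not reach this height (|z−center|=4.800 > r=4.5); Combining (union): only the 20×7.5 cube is present, so the union is just that shape — 1 connected region. The outline is a single polygon with 4 vertices. Extrusion per mm of travel: 0.4 × 0.12 / (π × 0.875²) = 0.019956. Accumulating E over each segment gives final E = 1.0976.

G0 X0.00 Y0.00 Z10.20
G1 X20.00 Y0.00 E0.3991
G1 X20.00 Y7.50 E0.5488
G1 X0.00 Y7.50 E0.9479
G1 X0.00 Y0.00 E1.0976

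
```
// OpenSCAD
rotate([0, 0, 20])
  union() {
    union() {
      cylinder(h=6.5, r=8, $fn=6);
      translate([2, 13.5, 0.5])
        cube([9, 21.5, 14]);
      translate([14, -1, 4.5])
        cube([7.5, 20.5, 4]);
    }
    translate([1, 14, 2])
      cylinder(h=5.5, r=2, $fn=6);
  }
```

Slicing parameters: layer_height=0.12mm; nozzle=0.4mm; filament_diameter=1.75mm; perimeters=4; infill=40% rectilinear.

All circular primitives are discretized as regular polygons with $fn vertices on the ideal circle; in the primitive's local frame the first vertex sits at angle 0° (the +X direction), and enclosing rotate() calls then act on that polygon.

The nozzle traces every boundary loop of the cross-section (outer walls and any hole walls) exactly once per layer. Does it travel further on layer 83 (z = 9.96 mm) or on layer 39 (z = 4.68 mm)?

layer 39 (z = 4.68 mm)

Layer 83 (z = 9.96): the cylinder is not intersected at this z (z outside [0, 6.5]); the cube at (2, 13.5) is present — its section is the full 9×21.5 rectangle (perimeter 61.00 mm); the cube at (14, -1) does not reach this height (z outside [4.5, 8.5]); Taking the union: only the 9×21.5 cube at (2, 13.5) is present, so the union is just that shape — boundary = 61.00 mm; the cylinder at (1, 14) does not reach this height (z outside [2, 7.5]); Taking the union: only that combined region is present, so the union is just that shape — boundary = 61.00 mm; (rotated 20° about Z; rotation is an isometry so areas/perimeters/island counts are preserved). So its perimeter = 61.00 mm. Layer 39 (z = 4.68): the r=8 cylinder contributes a regular 6-gon of circumradius 8 (perimeter = 2·6·8.000·sin(180°/6) = 48.00 mm); the cube at (2, 13.5) (footprint 9×21.5) is included at this height (perimeter 61.00 mm); the cube at (14, -1) is present — its section is the full 7.5×20.5 rectangle (perimeter 56.00 mm); Combining (union): the 3 present regions are separate (no shared area or edge), so areas and boundary lengths simply add and each stays a separate island — boundary = 165.00 mm; the r=2 cylinder at (1, 14) contributes a regular 6-gon of circumradius 2 (perimeter = 2·6·2.000·sin(180°/6) = 12.00 mm); Combining (union): the regions partially overlap (shared area 1.29 mm²), so the edge portions inside another operand are dropped and the merged outline is re-measured after clipping — boundary = 171.48 mm; (whole slice rotated 20° about Z — lengths, areas and connectivity unchanged). So its perimeter = 171.48 mm. Layer 39 is larger (171.48 vs 61.00 mm).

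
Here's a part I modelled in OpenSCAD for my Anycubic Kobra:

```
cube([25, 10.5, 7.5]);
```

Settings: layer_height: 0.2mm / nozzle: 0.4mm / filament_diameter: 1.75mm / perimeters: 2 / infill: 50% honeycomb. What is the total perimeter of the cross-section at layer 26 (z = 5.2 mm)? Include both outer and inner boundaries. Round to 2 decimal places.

71.00 mm

At z = 5.2 mm: the cube is present — its section is the full 25×10.5 rectangle (perimeter 71.00 mm). Overall, the cross-section is a single solid region. Total boundary length (outer) = 71.00 mm.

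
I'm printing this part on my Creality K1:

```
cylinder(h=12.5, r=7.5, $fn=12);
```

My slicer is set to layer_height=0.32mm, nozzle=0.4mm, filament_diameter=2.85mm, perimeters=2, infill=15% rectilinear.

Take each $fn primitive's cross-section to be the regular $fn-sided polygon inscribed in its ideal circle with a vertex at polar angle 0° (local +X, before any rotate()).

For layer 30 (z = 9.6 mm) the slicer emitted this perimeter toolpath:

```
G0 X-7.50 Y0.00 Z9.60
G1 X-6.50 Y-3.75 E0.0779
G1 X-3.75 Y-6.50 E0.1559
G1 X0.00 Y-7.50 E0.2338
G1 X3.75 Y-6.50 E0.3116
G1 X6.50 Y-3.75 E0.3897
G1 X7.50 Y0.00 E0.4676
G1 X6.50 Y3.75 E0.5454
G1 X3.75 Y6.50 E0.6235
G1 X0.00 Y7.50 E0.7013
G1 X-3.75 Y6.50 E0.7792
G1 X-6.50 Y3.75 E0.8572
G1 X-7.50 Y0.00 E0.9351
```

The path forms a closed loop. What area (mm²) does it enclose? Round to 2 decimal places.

Apply the shoelace formula to the sequence of (X, Y) vertices; enclosed area = 168.88 mm².

168.88 mm²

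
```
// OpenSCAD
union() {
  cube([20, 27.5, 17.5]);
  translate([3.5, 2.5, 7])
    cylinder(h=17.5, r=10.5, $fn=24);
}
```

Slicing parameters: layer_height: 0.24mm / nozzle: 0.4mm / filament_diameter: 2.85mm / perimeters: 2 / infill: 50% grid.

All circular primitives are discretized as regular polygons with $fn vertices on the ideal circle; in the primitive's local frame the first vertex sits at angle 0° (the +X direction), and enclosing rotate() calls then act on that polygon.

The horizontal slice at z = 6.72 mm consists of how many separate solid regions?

1

At z = 6.72 mm: the cube (footprint 20×27.5) is included at this height; the cylinder at (3.5, 2.5) is not intersected at this z (z outside [7, 24.5]); Merging all regions: only the 20×27.5 cube is present, so the union is just that shape — 1 connected region. The result has 1 disconnected region.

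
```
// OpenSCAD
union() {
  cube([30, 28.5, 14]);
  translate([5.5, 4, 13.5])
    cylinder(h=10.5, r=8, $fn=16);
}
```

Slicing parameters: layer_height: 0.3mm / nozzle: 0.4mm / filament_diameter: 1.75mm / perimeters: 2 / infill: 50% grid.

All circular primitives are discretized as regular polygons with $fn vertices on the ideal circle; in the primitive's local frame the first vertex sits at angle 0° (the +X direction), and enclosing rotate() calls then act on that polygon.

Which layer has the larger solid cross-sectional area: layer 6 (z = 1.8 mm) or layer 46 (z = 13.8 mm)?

Layer 6 (z = 1.8): the cube is present — its section is the full 30×28.5 rectangle (area 855.00 mm²); the cylinder at (5.5, 4) is absent (z outside [13.5, 24]); Taking the union: only the 30×28.5 cube is present, so the union is just that shape — area = 855.00 mm². So its area = 855.00 mm². Layer 46 (z = 13.8): the cube (footprint 30×28.5) is included at this height (area 855.00 mm²); the r=8 cylinder at (5.5, 4) gives a regular 16-gon of circumradius 8 (constant along its height) (area = (16/2)·8.000²·sin(360°/16) = 195.93 mm²); Taking the union: the regions partially overlap — summed areas 1050.93 mm² minus the doubly-counted overlap 140.78 mm² gives 910.15 mm² — area = 910.15 mm². So its area = 910.15 mm². Layer 46 is larger (910.15 vs 855.00 mm²).

layer 46 (z = 13.8 mm)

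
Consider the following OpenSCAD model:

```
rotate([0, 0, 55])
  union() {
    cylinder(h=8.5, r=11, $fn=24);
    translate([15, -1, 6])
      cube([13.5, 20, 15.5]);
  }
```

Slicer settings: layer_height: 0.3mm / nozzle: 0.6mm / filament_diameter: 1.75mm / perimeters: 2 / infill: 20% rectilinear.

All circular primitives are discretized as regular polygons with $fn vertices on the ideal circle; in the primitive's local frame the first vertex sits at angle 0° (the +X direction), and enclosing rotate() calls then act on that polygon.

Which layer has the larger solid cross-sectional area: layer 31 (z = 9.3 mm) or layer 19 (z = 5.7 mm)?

layer 19 (z = 5.7 mm)

Layer 31 (z = 9.3): the cylinder is absent (z outside [0, 8.5]); the 13.5×20 cube at (15, -1) contributes its full rectangle (area 270.00 mm²); Taking the union: only the 13.5×20 cube at (15, -1) is present, so the union is just that shape — area = 270.00 mm²; (whole slice rotated 55° about Z — lengths, areas and connectivity unchanged). So its area = 270.00 mm². Layer 19 (z = 5.7): the r=11 cylinder gives a regular 24-gon of circumradius 11 (constant along its height) (area = (24/2)·11.000²·sin(360°/24) = 375.81 mm²); the cube at (15, -1) is not intersected at this z (z outside [6, 21.5]); Merging all regions: only the r=11 cylinder is present, so the union is just that shape — area = 375.81 mm²; (whole slice rotated 55° about Z — lengths, areas and connectivity unchanged). So its area = 375.81 mm². Layer 19 is larger (375.81 vs 270.00 mm²).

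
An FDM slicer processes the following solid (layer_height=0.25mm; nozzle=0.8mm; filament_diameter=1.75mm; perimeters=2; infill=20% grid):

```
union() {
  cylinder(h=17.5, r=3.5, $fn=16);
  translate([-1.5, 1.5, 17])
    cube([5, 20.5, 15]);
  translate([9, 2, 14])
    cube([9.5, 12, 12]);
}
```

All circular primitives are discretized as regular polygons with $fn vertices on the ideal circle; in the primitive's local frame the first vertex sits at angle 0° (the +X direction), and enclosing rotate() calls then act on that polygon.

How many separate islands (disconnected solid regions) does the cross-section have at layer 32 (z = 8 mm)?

At z = 8 mm: the cylinder: section is a regular 16-gon, circumradius r=3.5; the cube at (-1.5, 1.5) is not intersected at this z (z outside [17, 32]); the cube at (9, 2) is absent (z outside [14, 26]); Merging all regions: only the r=3.5 cylinder is present, so the union is just that shape — 1 connected region. Overall, the cross-section is a single solid region. Island count = 1.

1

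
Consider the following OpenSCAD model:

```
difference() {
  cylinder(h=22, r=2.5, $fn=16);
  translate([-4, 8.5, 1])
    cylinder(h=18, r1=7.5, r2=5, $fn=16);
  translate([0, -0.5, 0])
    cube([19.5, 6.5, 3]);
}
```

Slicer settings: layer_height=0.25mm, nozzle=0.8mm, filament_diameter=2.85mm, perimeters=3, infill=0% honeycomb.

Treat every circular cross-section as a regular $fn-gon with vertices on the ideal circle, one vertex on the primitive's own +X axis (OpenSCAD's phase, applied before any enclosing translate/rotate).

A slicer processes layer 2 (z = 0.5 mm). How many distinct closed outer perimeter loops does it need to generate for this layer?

At z = 0.5 mm: the r=2.5 cylinder gives a regular 16-gon of circumradius 2.5 (constant along its height); the cone at (-4, 8.5) is absent (z outside [1, 19]); the cube at (0, -0.5) is present — its section is the full 19.5×6.5 rectangle; Taking the first minus the rest: starting from the r=2.5 cylinder, the 19.5×6.5 cube at (0, -0.5) partially overlaps it — only the 6.01 mm² overlap (of its 126.75 mm²) is removed, clipping the outline — 1 connected region. The result has 1 disconnected region.

1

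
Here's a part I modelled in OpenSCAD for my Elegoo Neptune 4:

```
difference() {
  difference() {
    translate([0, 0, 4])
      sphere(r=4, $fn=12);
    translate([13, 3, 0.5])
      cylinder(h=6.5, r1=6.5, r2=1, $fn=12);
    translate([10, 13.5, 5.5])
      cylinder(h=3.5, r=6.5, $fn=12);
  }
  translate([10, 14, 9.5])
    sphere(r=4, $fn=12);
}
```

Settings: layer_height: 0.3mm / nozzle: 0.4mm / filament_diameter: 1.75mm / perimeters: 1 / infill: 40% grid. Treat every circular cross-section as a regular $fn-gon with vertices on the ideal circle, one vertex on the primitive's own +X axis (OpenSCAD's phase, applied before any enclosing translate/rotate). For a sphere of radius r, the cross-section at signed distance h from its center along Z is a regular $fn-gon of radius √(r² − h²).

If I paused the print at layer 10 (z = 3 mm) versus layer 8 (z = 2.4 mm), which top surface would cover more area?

Layer 10 (z = 3): the r=4 sphere slices to a regular 12-gon of circumradius 3.873 (√(r²−h²) with h=1 from center) (area = (12/2)·3.873²·sin(360°/12) = 45.00 mm²); the cone at (13, 3): at t=0.385 of its height the radius interpolates to r₁+(r₂−r₁)t = 4.385, giving a regular 12-gon of that circumradius (area = (12/2)·4.385²·sin(360°/12) = 57.67 mm²); the cylinder at (10, 13.5) is absent (z outside [5.5, 9]); After the difference (first − rest): starting from the r=4 sphere (45.00 mm²), the cone at (13, 3) misses the remaining region (no effect) — area = 45.00 mm²; the sphere at (10, 14) is absent (|z−center|=6.500 > r=4); Subtracting the remaining from the first: none of the subtracted shapes is present at this height, so that combined region is unchanged — area = 45.00 mm². So its area = 45.00 mm². Layer 8 (z = 2.4): the sphere: section is a regular 12-gon, circumradius = √(r²−h²) = √(4²−1.6²) = 3.666 (area = (12/2)·3.666²·sin(360°/12) = 40.32 mm²); the cone at (13, 3) (r1=6.5→r2=1) has section circumradius 4.892 here — a regular 12-gon (area = (12/2)·4.892²·sin(360°/12) = 71.80 mm²); the cylinder at (10, 13.5) is absent (z outside [5.5, 9]); Subtracting the remaining from the first: starting from the r=4 sphere (40.32 mm²), the cone at (13, 3) misses the remaining region (no effect) — area = 40.32 mm²; the sphere at (10, 14) is not intersected at this z (|z−center|=7.100 > r=4); Subtracting the remaining from the first: none of the subtracted shapes is present at this height, so the result so far is unchanged — area = 40.32 mm². So its area = 40.32 mm². Layer 10 is larger (45.00 vs 40.32 mm²).

layer 10 (z = 3 mm)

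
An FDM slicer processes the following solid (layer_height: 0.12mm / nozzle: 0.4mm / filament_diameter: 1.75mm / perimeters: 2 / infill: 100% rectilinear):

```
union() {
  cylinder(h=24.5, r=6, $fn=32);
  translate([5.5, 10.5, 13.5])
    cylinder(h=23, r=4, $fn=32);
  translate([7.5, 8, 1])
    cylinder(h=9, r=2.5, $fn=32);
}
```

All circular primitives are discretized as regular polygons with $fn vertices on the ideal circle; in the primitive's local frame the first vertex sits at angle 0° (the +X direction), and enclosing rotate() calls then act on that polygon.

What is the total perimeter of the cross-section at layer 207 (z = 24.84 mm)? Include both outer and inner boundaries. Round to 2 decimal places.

At z = 24.84 mm: the cylinder does not reach this height (z outside [0, 24.5]); the r=4 cylinder at (5.5, 10.5) gives a regular 32-gon of circumradius 4 (constant along its height) (perimeter = 2·32·4.000·sin(180°/32) = 25.09 mm); the cylinder at (7.5, 8) does not reach this height (z outside [1, 10]); Taking the union: only the r=4 cylinder at (5.5, 10.5) is present, so the union is just that shape — boundary = 25.09 mm. Overall, the cross-section is a single solid region. Total boundary length (outer) = 25.09 mm.

25.09 mm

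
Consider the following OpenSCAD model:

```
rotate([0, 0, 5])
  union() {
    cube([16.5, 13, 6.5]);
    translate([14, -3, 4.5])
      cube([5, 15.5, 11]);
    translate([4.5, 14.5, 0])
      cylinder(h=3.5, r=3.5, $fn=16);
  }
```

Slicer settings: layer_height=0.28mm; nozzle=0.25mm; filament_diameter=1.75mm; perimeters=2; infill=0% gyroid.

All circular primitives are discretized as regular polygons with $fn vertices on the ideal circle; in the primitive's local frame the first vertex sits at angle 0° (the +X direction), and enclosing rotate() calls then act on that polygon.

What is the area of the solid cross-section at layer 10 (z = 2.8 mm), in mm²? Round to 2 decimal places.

243.29 mm²

At z = 2.8 mm: the cube (footprint 16.5×13) is included at this height (area 214.50 mm²); the cube at (14, -3) does not reach this height (z outside [4.5, 15.5]); the r=3.5 cylinder at (4.5, 14.5) contributes a regular 16-gon of circumradius 3.5 (area = (16/2)·3.500²·sin(360°/16) = 37.50 mm²); Merging all regions: the regions partially overlap — summed areas 252.00 mm² minus the doubly-counted overlap 8.71 mm² gives 243.29 mm² — area = 243.29 mm²; (rotated 5° about Z; rotation is an isometry so areas/perimeters/island counts are preserved). Overall, the cross-section is a single solid region. Net area = 243.29 mm².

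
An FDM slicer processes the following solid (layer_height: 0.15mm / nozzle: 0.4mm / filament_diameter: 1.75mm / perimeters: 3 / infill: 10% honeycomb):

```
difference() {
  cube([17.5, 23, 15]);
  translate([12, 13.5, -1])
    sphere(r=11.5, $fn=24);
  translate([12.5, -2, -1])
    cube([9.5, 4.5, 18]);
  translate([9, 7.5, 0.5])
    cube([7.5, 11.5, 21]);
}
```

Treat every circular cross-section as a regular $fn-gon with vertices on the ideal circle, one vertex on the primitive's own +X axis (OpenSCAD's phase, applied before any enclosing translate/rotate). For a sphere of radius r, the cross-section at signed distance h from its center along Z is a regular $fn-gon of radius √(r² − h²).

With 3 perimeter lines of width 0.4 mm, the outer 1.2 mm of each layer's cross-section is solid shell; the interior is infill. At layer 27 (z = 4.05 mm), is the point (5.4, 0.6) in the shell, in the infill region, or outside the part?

At z = 4.05 mm: the cube (footprint 17.5×23) is included at this height; the r=11.5 sphere at (12, 13.5) slices to a regular 24-gon of circumradius 10.332 (√(r²−h²) with h=5.05 from center); the 9.5×4.5 cube at (12.5, -2) contributes its full rectangle; the cube at (9, 7.5) is present — its section is the full 7.5×11.5 rectangle; After the difference (first − rest): starting from the 17.5×23 cube, the r=11.5 sphere at (12, 13.5) partially overlaps it — only the 269.08 mm² overlap (of its 331.54 mm²) is removed, clipping the outline; the 9.5×4.5 cube at (12.5, -2) partially overlaps it — only the 12.50 mm² overlap (of its 42.75 mm²) is removed, clipping the outline; the 7.5×11.5 cube at (9, 7.5) misses the remaining region (no effect) — 2 connected regions. Overall, the cross-section has 2 separate islands. The nearest boundary edge runs (12.50, 0.00)→(0.00, 0.00); distance from the point to it = 0.60 mm. (Shell/infill is judged within the island containing the point — the largest one.) The point is inside the cross-section, 0.60 mm from the nearest boundary — within the 1.2 mm shell band (3 × 0.4).

shell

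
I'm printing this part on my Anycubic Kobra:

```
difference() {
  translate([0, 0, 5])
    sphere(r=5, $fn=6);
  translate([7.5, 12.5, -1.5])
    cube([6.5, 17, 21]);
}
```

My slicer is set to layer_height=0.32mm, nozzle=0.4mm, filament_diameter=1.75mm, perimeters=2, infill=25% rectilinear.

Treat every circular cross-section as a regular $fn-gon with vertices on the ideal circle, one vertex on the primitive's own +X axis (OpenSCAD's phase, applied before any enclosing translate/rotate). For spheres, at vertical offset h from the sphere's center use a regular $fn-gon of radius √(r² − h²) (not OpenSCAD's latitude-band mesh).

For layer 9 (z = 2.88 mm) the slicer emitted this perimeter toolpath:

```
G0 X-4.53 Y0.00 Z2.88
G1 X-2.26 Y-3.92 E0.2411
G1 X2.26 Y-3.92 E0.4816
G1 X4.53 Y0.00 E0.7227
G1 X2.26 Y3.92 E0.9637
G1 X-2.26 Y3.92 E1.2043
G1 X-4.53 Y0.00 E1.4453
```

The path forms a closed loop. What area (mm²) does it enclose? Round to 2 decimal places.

Apply the shoelace formula to the sequence of (X, Y) vertices; enclosed area = 53.23 mm².

53.23 mm²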